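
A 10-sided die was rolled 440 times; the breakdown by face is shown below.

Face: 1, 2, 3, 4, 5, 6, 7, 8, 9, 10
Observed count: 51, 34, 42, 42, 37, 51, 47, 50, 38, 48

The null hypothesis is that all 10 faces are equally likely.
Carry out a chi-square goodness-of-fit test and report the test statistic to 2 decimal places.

8.00

Expected count for each of the 10 categories: 440/10 = 44.
cat         O        E   (O−E)²/E
1          51       44      1.114
2          34       44      2.273
3          42       44      0.091
4          42       44      0.091
5          37       44      1.114
6          51       44      1.114
7          47       44      0.205
8          50       44      0.818
9          38       44      0.818
10         48       44      0.364
Sum = 8.00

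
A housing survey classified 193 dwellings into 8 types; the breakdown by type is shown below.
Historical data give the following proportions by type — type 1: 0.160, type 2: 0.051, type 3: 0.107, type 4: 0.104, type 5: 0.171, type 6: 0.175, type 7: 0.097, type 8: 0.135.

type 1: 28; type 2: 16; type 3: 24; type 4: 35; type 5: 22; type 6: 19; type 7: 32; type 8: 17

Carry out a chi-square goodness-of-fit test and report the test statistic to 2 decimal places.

38.46

Expected counts E_i = n·p_i: 193×0.160 = 30.88, 193×0.051 = 9.843, 193×0.107 = 20.651, 193×0.104 = 20.072, 193×0.171 = 33.003, 193×0.175 = 33.775, 193×0.097 = 18.721, 193×0.135 = 26.055.
type 1: (28 − 30.88)²/30.88 = 8.2944/30.88 = 0.269
type 2: (16 − 9.843)²/9.843 = 37.908649/9.843 = 3.851
type 3: (24 − 20.651)²/20.651 = 11.215801/20.651 = 0.543
type 4: (35 − 20.072)²/20.072 = 222.845184/20.072 = 11.102
type 5: (22 − 33.003)²/33.003 = 121.066009/33.003 = 3.668
type 6: (19 − 33.775)²/33.775 = 218.300625/33.775 = 6.463
type 7: (32 − 18.721)²/18.721 = 176.331841/18.721 = 9.419
type 8: (17 − 26.055)²/26.055 = 81.993025/26.055 = 3.147
Sum = 38.46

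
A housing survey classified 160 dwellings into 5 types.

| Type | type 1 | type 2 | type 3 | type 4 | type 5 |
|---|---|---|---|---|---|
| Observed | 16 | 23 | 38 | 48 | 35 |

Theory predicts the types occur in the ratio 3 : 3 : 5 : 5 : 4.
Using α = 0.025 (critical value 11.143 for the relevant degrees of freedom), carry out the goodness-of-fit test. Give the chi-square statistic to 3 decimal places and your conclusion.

Ratio total = 20. Expected counts: 160×3/20 = 24, 160×3/20 = 24, 160×5/20 = 40, 160×5/20 = 40, 160×4/20 = 32.
χ² = (16−24)²/24 + (23−24)²/24 + (38−40)²/40 + (48−40)²/40 + (35−32)²/32
   = 2.6667 + 0.0417 + 0.1000 + 1.6000 + 0.2813
Sum = 4.690
df = 4. Since 4.690 < 11.143, we do not reject H₀.

4.690; do not reject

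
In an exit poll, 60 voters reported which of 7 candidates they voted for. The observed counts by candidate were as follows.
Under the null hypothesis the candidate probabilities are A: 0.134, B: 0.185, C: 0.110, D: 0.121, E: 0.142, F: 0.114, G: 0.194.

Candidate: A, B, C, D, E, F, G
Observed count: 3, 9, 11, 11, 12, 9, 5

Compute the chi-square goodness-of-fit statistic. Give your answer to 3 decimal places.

14.308

Expected counts E_i = n·p_i: 60×0.134 = 8.04, 60×0.185 = 11.1, 60×0.110 = 6.6, 60×0.121 = 7.26, 60×0.142 = 8.52, 60×0.114 = 6.84, 60×0.194 = 11.64.
cat         O        E   (O−E)²/E
A           3     8.04     3.1594
B           9     11.1     0.3973
C          11      6.6     2.9333
D          11     7.26     1.9267
E          12     8.52     1.4214
F           9     6.84     0.6821
G           5    11.64     3.7878
Sum = 14.308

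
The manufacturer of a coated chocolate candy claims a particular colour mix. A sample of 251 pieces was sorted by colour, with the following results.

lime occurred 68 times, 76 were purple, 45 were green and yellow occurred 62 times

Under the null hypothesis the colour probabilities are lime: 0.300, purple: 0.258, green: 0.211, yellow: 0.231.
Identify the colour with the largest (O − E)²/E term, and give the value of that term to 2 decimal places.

purple, 1.95

Expected counts E_i = n·p_i: 251×0.300 = 75.3, 251×0.258 = 64.758, 251×0.211 = 52.961, 251×0.231 = 57.981.
lime: (68 − 75.3)²/75.3 = 53.29/75.3 = 0.708
purple: (76 − 64.758)²/64.758 = 126.382564/64.758 = 1.952
green: (45 − 52.961)²/52.961 = 63.377521/52.961 = 1.197
yellow: (62 − 57.981)²/57.981 = 16.152361/57.981 = 0.279
The largest term is for purple: 1.95.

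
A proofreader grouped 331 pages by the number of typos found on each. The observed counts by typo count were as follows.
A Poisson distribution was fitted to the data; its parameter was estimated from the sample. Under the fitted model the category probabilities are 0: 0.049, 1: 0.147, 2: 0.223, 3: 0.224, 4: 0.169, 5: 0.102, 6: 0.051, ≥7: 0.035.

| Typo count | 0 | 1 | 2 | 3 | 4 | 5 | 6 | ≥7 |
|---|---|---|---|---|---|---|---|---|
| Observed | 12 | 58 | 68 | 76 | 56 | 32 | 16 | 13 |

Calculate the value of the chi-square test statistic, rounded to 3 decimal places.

Expected counts E_i = n·p_i: 331×0.049 = 16.219, 331×0.147 = 48.657, 331×0.223 = 73.813, 331×0.224 = 74.144, 331×0.169 = 55.939, 331×0.102 = 33.762, 331×0.051 = 16.881, 331×0.035 = 11.585.
0: (12 − 16.219)²/16.219 = 17.799961/16.219 = 1.0975
1: (58 − 48.657)²/48.657 = 87.291649/48.657 = 1.7940
2: (68 − 73.813)²/73.813 = 33.790969/73.813 = 0.4578
3: (76 − 74.144)²/74.144 = 3.444736/74.144 = 0.0465
4: (56 − 55.939)²/55.939 = 0.003721/55.939 = 0.0001
5: (32 − 33.762)²/33.762 = 3.104644/33.762 = 0.0920
6: (16 − 16.881)²/16.881 = 0.776161/16.881 = 0.0460
≥7: (13 − 11.585)²/11.585 = 2.002225/11.585 = 0.1728
Sum = 3.707

3.707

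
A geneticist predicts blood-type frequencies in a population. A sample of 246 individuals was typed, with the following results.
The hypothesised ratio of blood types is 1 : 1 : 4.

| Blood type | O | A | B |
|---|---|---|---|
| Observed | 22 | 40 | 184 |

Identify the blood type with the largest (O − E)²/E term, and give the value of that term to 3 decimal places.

Ratio total = 6. Expected counts: 246×1/6 = 41, 246×1/6 = 41, 246×4/6 = 164.
O: (22 − 41)²/41 = 361/41 = 8.8049
A: (40 − 41)²/41 = 1/41 = 0.0244
B: (184 − 164)²/164 = 400/164 = 2.4390
The largest term is for O: 8.805.

O, 8.805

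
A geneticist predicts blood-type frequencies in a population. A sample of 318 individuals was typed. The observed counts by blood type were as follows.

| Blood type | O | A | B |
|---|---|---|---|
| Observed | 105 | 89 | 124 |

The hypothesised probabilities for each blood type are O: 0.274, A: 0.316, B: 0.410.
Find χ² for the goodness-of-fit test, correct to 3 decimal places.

Expected counts E_i = n·p_i: 318×0.274 = 87.132, 318×0.316 = 100.488, 318×0.410 = 130.38.
χ² = (105−87.132)²/87.132 + (89−100.488)²/100.488 + (124−130.38)²/130.38
   = 3.6642 + 1.3133 + 0.3122
Sum = 5.290

5.290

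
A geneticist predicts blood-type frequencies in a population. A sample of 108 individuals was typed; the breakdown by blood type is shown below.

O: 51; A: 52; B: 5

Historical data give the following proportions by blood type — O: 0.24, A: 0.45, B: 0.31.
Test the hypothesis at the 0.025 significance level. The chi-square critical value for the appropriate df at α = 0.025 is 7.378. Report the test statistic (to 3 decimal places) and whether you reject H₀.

Expected counts E_i = n·p_i: 108×0.24 = 25.92, 108×0.45 = 48.6, 108×0.31 = 33.48.
χ² = (51−25.92)²/25.92 + (52−48.6)²/48.6 + (5−33.48)²/33.48
   = 24.2672 + 0.2379 + 24.2267
Sum = 48.732
df = 2. Since 48.732 > 7.378, we reject H₀.

48.732; reject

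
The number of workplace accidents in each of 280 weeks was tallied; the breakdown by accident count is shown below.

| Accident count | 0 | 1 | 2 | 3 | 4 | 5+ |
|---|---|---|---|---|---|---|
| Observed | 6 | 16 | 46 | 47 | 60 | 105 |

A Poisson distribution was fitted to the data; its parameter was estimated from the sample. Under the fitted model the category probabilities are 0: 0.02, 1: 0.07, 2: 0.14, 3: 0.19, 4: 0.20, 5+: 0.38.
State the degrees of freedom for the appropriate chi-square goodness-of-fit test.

There are k = 6 categories and 1 parameter estimated from the data, so df = 6 − 1 − 1 = 4.

4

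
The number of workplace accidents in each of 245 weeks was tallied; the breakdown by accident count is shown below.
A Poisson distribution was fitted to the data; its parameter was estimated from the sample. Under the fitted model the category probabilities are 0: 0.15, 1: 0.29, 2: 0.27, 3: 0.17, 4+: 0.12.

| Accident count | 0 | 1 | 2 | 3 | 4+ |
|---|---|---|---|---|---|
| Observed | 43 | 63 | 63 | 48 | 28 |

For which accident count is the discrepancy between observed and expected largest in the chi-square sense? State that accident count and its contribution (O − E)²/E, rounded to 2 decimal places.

0, 1.06

Expected counts E_i = n·p_i: 245×0.15 = 36.75, 245×0.29 = 71.05, 245×0.27 = 66.15, 245×0.17 = 41.65, 245×0.12 = 29.4.
χ² = (43−36.75)²/36.75 + (63−71.05)²/71.05 + (63−66.15)²/66.15 + (48−41.65)²/41.65 + (28−29.4)²/29.4
   = 1.063 + 0.912 + 0.150 + 0.968 + 0.067
The largest term is for 0: 1.06.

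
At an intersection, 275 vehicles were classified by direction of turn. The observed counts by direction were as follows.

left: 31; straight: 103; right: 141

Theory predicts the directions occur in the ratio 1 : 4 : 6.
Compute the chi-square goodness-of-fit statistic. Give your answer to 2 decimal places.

Ratio total = 11. Expected counts: 275×1/11 = 25, 275×4/11 = 100, 275×6/11 = 150.
χ² = (31−25)²/25 + (103−100)²/100 + (141−150)²/150
   = 1.440 + 0.090 + 0.540
Sum = 2.07

2.07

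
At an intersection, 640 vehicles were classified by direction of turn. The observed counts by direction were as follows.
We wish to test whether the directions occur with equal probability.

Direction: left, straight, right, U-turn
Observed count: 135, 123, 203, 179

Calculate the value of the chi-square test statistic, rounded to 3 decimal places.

26.275

Under H₀ each category has probability 1/4, so each expected count is 640/4 = 160.
χ² = (135−160)²/160 + (123−160)²/160 + (203−160)²/160 + (179−160)²/160
   = 3.9063 + 8.5563 + 11.5563 + 2.2563
Sum = 26.275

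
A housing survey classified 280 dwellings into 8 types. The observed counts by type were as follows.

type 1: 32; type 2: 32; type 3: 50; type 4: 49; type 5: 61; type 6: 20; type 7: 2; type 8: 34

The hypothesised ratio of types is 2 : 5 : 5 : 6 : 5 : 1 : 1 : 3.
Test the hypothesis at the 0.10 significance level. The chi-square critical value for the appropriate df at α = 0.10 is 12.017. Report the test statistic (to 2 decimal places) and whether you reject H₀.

35.05; reject

Ratio total = 28. Expected counts: 280×2/28 = 20, 280×5/28 = 50, 280×5/28 = 50, 280×6/28 = 60, 280×5/28 = 50, 280×1/28 = 10, 280×1/28 = 10, 280×3/28 = 30.
χ² = (32−20)²/20 + (32−50)²/50 + (50−50)²/50 + (49−60)²/60 + (61−50)²/50 + (20−10)²/10 + (2−10)²/10 + (34−30)²/30
   = 7.200 + 6.480 + 0.000 + 2.017 + 2.420 + 10.000 + 6.400 + 0.533
Sum = 35.05
df = 7. Since 35.05 > 12.017, we reject H₀.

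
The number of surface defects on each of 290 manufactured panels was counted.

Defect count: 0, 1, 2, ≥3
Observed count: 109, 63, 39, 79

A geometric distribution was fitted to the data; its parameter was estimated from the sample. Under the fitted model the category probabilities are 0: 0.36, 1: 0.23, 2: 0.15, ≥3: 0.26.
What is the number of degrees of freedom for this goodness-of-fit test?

2

There are k = 4 categories and 1 parameter estimated from the data, so df = 4 − 1 − 1 = 2.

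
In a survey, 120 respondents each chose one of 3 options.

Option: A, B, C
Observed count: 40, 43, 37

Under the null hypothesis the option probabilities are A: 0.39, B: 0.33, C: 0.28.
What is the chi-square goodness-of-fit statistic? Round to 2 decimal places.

1.62

Expected counts E_i = n·p_i: 120×0.39 = 46.8, 120×0.33 = 39.6, 120×0.28 = 33.6.
A: (40 − 46.8)²/46.8 = 46.24/46.8 = 0.988
B: (43 − 39.6)²/39.6 = 11.56/39.6 = 0.292
C: (37 − 33.6)²/33.6 = 11.56/33.6 = 0.344
Sum = 1.62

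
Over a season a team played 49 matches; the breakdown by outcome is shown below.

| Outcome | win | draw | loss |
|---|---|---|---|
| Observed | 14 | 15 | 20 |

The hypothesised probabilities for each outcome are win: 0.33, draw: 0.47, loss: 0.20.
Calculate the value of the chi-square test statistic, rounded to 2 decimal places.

13.71

Expected counts E_i = n·p_i: 49×0.33 = 16.17, 49×0.47 = 23.03, 49×0.20 = 9.8.
win: (14 − 16.17)²/16.17 = 4.7089/16.17 = 0.291
draw: (15 − 23.03)²/23.03 = 64.4809/23.03 = 2.800
loss: (20 − 9.8)²/9.8 = 104.04/9.8 = 10.616
Sum = 13.71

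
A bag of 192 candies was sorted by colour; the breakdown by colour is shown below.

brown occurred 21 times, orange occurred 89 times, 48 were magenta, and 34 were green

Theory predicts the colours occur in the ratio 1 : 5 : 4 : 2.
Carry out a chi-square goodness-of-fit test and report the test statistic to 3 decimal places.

Ratio total = 12. Expected counts: 192×1/12 = 16, 192×5/12 = 80, 192×4/12 = 64, 192×2/12 = 32.
χ² = (21−16)²/16 + (89−80)²/80 + (48−64)²/64 + (34−32)²/32
   = 1.5625 + 1.0125 + 4.0000 + 0.1250
Sum = 6.700

6.700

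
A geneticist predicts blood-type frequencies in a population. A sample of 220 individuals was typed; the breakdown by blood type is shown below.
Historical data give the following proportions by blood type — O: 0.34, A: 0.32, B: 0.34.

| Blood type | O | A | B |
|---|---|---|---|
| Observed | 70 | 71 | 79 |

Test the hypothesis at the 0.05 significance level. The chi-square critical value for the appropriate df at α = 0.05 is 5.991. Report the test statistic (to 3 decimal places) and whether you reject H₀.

0.549; do not reject

Expected counts E_i = n·p_i: 220×0.34 = 74.8, 220×0.32 = 70.4, 220×0.34 = 74.8.
cat         O        E   (O−E)²/E
O          70     74.8     0.3080
A          71     70.4     0.0051
B          79     74.8     0.2358
Sum = 0.549
df = 2. Since 0.549 < 5.991, we do not reject H₀.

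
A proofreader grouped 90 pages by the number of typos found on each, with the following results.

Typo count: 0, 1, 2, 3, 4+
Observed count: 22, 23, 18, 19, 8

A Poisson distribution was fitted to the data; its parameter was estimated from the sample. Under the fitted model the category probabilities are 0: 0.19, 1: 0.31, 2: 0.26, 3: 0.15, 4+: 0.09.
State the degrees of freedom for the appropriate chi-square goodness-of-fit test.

There are k = 5 categories and 1 parameter estimated from the data, so df = 5 − 1 − 1 = 3.

3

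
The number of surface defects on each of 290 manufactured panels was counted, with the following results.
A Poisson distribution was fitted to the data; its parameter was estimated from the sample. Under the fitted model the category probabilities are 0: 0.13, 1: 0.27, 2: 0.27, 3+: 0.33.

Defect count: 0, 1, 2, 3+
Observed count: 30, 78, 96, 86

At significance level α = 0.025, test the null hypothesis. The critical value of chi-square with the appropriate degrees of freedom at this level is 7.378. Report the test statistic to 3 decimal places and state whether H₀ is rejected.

6.558; do not reject

Expected counts E_i = n·p_i: 290×0.13 = 37.7, 290×0.27 = 78.3, 290×0.27 = 78.3, 290×0.33 = 95.7.
cat         O        E   (O−E)²/E
0          30     37.7     1.5727
1          78     78.3     0.0011
2          96     78.3     4.0011
3+         86     95.7     0.9832
Sum = 6.558
df = 2. Since 6.558 < 7.378, we do not reject H₀.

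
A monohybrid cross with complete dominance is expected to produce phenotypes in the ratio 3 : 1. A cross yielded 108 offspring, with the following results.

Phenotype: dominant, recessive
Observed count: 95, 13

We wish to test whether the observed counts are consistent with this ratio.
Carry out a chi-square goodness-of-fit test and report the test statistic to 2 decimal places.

Ratio total = 4. Expected counts: 108×3/4 = 81, 108×1/4 = 27.
dominant: (95 − 81)²/81 = 196/81 = 2.420
recessive: (13 − 27)²/27 = 196/27 = 7.259
Sum = 9.68

9.68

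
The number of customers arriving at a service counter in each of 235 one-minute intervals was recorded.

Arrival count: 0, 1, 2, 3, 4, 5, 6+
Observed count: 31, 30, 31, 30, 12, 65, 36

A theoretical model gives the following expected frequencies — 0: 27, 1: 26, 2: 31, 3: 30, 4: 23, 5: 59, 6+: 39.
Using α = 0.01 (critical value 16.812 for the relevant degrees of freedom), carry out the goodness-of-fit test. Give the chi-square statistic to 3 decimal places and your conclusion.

0: (31 − 27)²/27 = 16/27 = 0.5926
1: (30 − 26)²/26 = 16/26 = 0.6154
2: (31 − 31)²/31 = 0/31 = 0.0000
3: (30 − 30)²/30 = 0/30 = 0.0000
4: (12 − 23)²/23 = 121/23 = 5.2609
5: (65 − 59)²/59 = 36/59 = 0.6102
6+: (36 − 39)²/39 = 9/39 = 0.2308
Sum = 7.310
df = 6. Since 7.310 < 16.812, we do not reject H₀.

7.310; do not reject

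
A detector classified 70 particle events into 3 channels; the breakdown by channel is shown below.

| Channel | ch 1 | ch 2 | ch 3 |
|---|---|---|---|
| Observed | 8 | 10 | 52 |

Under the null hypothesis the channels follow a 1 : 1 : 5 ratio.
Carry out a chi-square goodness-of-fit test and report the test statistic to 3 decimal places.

0.480

Ratio total = 7. Expected counts: 70×1/7 = 10, 70×1/7 = 10, 70×5/7 = 50.
χ² = (8−10)²/10 + (10−10)²/10 + (52−50)²/50
   = 0.4000 + 0.0000 + 0.0800
Sum = 0.480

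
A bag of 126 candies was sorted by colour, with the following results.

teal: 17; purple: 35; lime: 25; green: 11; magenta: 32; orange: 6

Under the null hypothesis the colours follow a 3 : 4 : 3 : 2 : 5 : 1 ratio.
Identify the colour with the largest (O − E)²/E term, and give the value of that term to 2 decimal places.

Ratio total = 18. Expected counts: 126×3/18 = 21, 126×4/18 = 28, 126×3/18 = 21, 126×2/18 = 14, 126×5/18 = 35, 126×1/18 = 7.
cat          O        E   (O−E)²/E
teal        17       21      0.762
purple      35       28      1.750
lime        25       21      0.762
green       11       14      0.643
magenta     32       35      0.257
orange       6        7      0.143
The largest term is for purple: 1.75.

purple, 1.75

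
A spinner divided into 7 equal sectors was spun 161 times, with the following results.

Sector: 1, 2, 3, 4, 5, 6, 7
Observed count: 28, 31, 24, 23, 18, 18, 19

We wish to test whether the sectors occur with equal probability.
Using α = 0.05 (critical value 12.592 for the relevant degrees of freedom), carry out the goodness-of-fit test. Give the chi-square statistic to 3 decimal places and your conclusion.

6.783; do not reject

Under H₀ each category has probability 1/7, so each expected count is 161/7 = 23.
χ² = (28−23)²/23 + (31−23)²/23 + (24−23)²/23 + (23−23)²/23 + (18−23)²/23 + (18−23)²/23 + (19−23)²/23
   = 1.0870 + 2.7826 + 0.0435 + 0.0000 + 1.0870 + 1.0870 + 0.6957
Sum = 6.783
df = 6. Since 6.783 < 12.592, we do not reject H₀.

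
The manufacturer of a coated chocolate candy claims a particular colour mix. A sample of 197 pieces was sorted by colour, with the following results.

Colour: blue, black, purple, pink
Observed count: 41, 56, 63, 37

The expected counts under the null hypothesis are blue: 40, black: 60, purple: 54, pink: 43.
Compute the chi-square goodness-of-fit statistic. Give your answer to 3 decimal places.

2.629

blue: (41 − 40)²/40 = 1/40 = 0.0250
black: (56 − 60)²/60 = 16/60 = 0.2667
purple: (63 − 54)²/54 = 81/54 = 1.5000
pink: (37 − 43)²/43 = 36/43 = 0.8372
Sum = 2.629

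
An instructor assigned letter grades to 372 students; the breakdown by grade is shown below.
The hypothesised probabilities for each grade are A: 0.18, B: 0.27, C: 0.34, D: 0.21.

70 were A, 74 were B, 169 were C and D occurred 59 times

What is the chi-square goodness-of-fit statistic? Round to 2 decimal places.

Expected counts E_i = n·p_i: 372×0.18 = 66.96, 372×0.27 = 100.44, 372×0.34 = 126.48, 372×0.21 = 78.12.
A: (70 − 66.96)²/66.96 = 9.2416/66.96 = 0.138
B: (74 − 100.44)²/100.44 = 699.0736/100.44 = 6.960
C: (169 − 126.48)²/126.48 = 1807.9504/126.48 = 14.294
D: (59 − 78.12)²/78.12 = 365.5744/78.12 = 4.680
Sum = 26.07

26.07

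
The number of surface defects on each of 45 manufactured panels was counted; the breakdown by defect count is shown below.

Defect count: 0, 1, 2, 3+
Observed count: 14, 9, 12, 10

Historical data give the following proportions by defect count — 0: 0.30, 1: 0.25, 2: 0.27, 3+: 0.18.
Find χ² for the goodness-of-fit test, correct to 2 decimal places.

Expected counts E_i = n·p_i: 45×0.30 = 13.5, 45×0.25 = 11.25, 45×0.27 = 12.15, 45×0.18 = 8.1.
0: (14 − 13.5)²/13.5 = 0.25/13.5 = 0.019
1: (9 − 11.25)²/11.25 = 5.0625/11.25 = 0.450
2: (12 − 12.15)²/12.15 = 0.0225/12.15 = 0.002
3+: (10 − 8.1)²/8.1 = 3.61/8.1 = 0.446
Sum = 0.92

0.92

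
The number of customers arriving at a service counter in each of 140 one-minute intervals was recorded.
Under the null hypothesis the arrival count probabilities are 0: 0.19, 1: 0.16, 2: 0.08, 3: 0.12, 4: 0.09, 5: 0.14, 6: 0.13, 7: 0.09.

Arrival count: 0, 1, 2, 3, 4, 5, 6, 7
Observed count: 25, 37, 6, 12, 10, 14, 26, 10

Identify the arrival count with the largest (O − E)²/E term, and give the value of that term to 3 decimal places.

1, 9.516

Expected counts E_i = n·p_i: 140×0.19 = 26.6, 140×0.16 = 22.4, 140×0.08 = 11.2, 140×0.12 = 16.8, 140×0.09 = 12.6, 140×0.14 = 19.6, 140×0.13 = 18.2, 140×0.09 = 12.6.
0: (25 − 26.6)²/26.6 = 2.56/26.6 = 0.0962
1: (37 − 22.4)²/22.4 = 213.16/22.4 = 9.5161
2: (6 − 11.2)²/11.2 = 27.04/11.2 = 2.4143
3: (12 − 16.8)²/16.8 = 23.04/16.8 = 1.3714
4: (10 − 12.6)²/12.6 = 6.76/12.6 = 0.5365
5: (14 − 19.6)²/19.6 = 31.36/19.6 = 1.6000
6: (26 − 18.2)²/18.2 = 60.84/18.2 = 3.3429
7: (10 − 12.6)²/12.6 = 6.76/12.6 = 0.5365
The largest term is for 1: 9.516.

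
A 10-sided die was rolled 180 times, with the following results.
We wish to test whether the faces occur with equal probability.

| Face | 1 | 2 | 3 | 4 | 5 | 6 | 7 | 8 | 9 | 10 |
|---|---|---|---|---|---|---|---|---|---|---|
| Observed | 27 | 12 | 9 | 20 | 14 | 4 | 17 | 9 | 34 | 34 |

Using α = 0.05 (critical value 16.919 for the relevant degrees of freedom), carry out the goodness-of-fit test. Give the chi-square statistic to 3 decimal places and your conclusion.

Under H₀ each category has probability 1/10, so each expected count is 180/10 = 18.
cat         O        E   (O−E)²/E
1          27       18     4.5000
2          12       18     2.0000
3           9       18     4.5000
4          20       18     0.2222
5          14       18     0.8889
6           4       18    10.8889
7          17       18     0.0556
8           9       18     4.5000
9          34       18    14.2222
10         34       18    14.2222
Sum = 56.000
df = 9. Since 56.000 > 16.919, we reject H₀.

56.000; reject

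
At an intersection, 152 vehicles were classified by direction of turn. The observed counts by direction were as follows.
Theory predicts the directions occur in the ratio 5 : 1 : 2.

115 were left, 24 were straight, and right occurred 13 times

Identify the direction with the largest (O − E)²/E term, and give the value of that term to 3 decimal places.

right, 16.447

Ratio total = 8. Expected counts: 152×5/8 = 95, 152×1/8 = 19, 152×2/8 = 38.
χ² = (115−95)²/95 + (24−19)²/19 + (13−38)²/38
   = 4.2105 + 1.3158 + 16.4474
The largest term is for right: 16.447.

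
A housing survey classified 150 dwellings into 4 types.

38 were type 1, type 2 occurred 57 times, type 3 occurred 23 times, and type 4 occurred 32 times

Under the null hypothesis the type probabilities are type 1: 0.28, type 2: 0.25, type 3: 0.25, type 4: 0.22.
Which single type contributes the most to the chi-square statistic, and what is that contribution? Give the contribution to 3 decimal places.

Expected counts E_i = n·p_i: 150×0.28 = 42, 150×0.25 = 37.5, 150×0.25 = 37.5, 150×0.22 = 33.
type 1: (38 − 42)²/42 = 16/42 = 0.3810
type 2: (57 − 37.5)²/37.5 = 380.25/37.5 = 10.1400
type 3: (23 − 37.5)²/37.5 = 210.25/37.5 = 5.6067
type 4: (32 − 33)²/33 = 1/33 = 0.0303
The largest term is for type 2: 10.140.

type 2, 10.140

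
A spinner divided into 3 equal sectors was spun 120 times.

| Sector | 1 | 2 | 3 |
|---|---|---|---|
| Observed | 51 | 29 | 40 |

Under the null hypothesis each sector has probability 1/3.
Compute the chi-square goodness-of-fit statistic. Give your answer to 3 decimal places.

6.050

Expected count for each of the 3 categories: 120/3 = 40.
1: (51 − 40)²/40 = 121/40 = 3.0250
2: (29 − 40)²/40 = 121/40 = 3.0250
3: (40 − 40)²/40 = 0/40 = 0.0000
Sum = 6.050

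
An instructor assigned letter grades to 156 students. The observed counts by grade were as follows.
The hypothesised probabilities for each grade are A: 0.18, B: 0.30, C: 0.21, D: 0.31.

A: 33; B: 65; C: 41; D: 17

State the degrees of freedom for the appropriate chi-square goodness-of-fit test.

There are k = 4 categories and no parameters were estimated from the data, so df = 4 − 1 = 3.

3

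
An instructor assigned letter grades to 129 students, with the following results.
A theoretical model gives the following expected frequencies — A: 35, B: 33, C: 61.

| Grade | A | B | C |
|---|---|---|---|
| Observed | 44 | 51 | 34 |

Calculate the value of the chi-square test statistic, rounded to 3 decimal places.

χ² = (44−35)²/35 + (51−33)²/33 + (34−61)²/61
   = 2.3143 + 9.8182 + 11.9508
Sum = 24.083

24.083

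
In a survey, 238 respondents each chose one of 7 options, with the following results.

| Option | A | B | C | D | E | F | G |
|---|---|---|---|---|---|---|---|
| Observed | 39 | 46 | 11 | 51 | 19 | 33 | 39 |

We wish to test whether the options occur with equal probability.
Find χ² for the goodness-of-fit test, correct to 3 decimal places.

Expected count for each of the 7 categories: 238/7 = 34.
A: (39 − 34)²/34 = 25/34 = 0.7353
B: (46 − 34)²/34 = 144/34 = 4.2353
C: (11 − 34)²/34 = 529/34 = 15.5588
D: (51 − 34)²/34 = 289/34 = 8.5000
E: (19 − 34)²/34 = 225/34 = 6.6176
F: (33 − 34)²/34 = 1/34 = 0.0294
G: (39 − 34)²/34 = 25/34 = 0.7353
Sum = 36.412

36.412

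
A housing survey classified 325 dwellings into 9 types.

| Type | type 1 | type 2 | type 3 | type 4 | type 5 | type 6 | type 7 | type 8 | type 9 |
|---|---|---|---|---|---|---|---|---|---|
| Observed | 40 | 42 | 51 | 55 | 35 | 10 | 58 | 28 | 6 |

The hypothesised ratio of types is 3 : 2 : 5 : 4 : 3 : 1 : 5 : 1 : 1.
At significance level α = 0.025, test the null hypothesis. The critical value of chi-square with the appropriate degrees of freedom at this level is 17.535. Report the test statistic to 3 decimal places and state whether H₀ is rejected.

Ratio total = 25. Expected counts: 325×3/25 = 39, 325×2/25 = 26, 325×5/25 = 65, 325×4/25 = 52, 325×3/25 = 39, 325×1/25 = 13, 325×5/25 = 65, 325×1/25 = 13, 325×1/25 = 13.
cat         O        E   (O−E)²/E
type 1     40       39     0.0256
type 2     42       26     9.8462
type 3     51       65     3.0154
type 4     55       52     0.1731
type 5     35       39     0.4103
type 6     10       13     0.6923
type 7     58       65     0.7538
type 8     28       13    17.3077
type 9      6       13     3.7692
Sum = 35.994
df = 8. Since 35.994 > 17.535, we reject H₀.

35.994; reject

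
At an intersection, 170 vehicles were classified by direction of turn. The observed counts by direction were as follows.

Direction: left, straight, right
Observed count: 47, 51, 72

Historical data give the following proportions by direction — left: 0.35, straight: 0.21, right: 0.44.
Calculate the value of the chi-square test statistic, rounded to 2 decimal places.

Expected counts E_i = n·p_i: 170×0.35 = 59.5, 170×0.21 = 35.7, 170×0.44 = 74.8.
left: (47 − 59.5)²/59.5 = 156.25/59.5 = 2.626
straight: (51 − 35.7)²/35.7 = 234.09/35.7 = 6.557
right: (72 − 74.8)²/74.8 = 7.84/74.8 = 0.105
Sum = 9.29

9.29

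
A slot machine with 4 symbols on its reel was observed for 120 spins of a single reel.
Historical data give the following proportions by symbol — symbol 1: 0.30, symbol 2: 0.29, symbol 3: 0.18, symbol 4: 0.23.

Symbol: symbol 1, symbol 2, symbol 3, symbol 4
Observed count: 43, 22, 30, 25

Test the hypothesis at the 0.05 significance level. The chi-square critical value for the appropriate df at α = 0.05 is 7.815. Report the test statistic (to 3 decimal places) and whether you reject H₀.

9.581; reject

Expected counts E_i = n·p_i: 120×0.30 = 36, 120×0.29 = 34.8, 120×0.18 = 21.6, 120×0.23 = 27.6.
χ² = (43−36)²/36 + (22−34.8)²/34.8 + (30−21.6)²/21.6 + (25−27.6)²/27.6
   = 1.3611 + 4.7080 + 3.2667 + 0.2449
Sum = 9.581
df = 3. Since 9.581 > 7.815, we reject H₀.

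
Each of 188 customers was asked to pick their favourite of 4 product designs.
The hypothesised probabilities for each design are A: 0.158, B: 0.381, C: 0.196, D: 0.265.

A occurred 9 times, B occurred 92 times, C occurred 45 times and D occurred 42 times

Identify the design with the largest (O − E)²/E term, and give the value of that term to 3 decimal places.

A, 14.431

Expected counts E_i = n·p_i: 188×0.158 = 29.704, 188×0.381 = 71.628, 188×0.196 = 36.848, 188×0.265 = 49.82.
cat         O        E   (O−E)²/E
A           9   29.704    14.4309
B          92   71.628     5.7941
C          45   36.848     1.8035
D          42    49.82     1.2275
The largest term is for A: 14.431.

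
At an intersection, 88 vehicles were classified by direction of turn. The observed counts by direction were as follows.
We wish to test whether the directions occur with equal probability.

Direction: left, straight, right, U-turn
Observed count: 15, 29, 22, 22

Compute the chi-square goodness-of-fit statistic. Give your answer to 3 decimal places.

Under H₀ each category has probability 1/4, so each expected count is 88/4 = 22.
χ² = (15−22)²/22 + (29−22)²/22 + (22−22)²/22 + (22−22)²/22
   = 2.2273 + 2.2273 + 0.0000 + 0.0000
Sum = 4.455

4.455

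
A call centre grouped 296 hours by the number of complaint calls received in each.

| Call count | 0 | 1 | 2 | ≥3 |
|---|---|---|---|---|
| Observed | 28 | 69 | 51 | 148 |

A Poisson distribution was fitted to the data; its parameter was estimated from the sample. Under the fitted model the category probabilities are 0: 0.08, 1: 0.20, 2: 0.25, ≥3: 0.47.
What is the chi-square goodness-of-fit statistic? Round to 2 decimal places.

Expected counts E_i = n·p_i: 296×0.08 = 23.68, 296×0.20 = 59.2, 296×0.25 = 74, 296×0.47 = 139.12.
0: (28 − 23.68)²/23.68 = 18.6624/23.68 = 0.788
1: (69 − 59.2)²/59.2 = 96.04/59.2 = 1.622
2: (51 − 74)²/74 = 529/74 = 7.149
≥3: (148 − 139.12)²/139.12 = 78.8544/139.12 = 0.567
Sum = 10.13

10.13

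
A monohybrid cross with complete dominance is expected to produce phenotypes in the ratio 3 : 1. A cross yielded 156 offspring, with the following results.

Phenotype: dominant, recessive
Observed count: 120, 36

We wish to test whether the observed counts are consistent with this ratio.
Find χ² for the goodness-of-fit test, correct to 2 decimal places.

Ratio total = 4. Expected counts: 156×3/4 = 117, 156×1/4 = 39.
dominant: (120 − 117)²/117 = 9/117 = 0.077
recessive: (36 − 39)²/39 = 9/39 = 0.231
Sum = 0.31

0.31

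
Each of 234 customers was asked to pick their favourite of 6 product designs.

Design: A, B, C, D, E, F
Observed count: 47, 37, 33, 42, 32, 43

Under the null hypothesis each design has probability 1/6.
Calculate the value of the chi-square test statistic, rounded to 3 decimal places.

Under H₀ each category has probability 1/6, so each expected count is 234/6 = 39.
A: (47 − 39)²/39 = 64/39 = 1.6410
B: (37 − 39)²/39 = 4/39 = 0.1026
C: (33 − 39)²/39 = 36/39 = 0.9231
D: (42 − 39)²/39 = 9/39 = 0.2308
E: (32 − 39)²/39 = 49/39 = 1.2564
F: (43 − 39)²/39 = 16/39 = 0.4103
Sum = 4.564

4.564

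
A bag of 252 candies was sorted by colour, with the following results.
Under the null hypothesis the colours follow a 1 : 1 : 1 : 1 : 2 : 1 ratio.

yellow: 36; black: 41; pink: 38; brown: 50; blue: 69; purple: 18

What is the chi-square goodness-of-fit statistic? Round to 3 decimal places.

Ratio total = 7. Expected counts: 252×1/7 = 36, 252×1/7 = 36, 252×1/7 = 36, 252×1/7 = 36, 252×2/7 = 72, 252×1/7 = 36.
yellow: (36 − 36)²/36 = 0/36 = 0.0000
black: (41 − 36)²/36 = 25/36 = 0.6944
pink: (38 − 36)²/36 = 4/36 = 0.1111
brown: (50 − 36)²/36 = 196/36 = 5.4444
blue: (69 − 72)²/72 = 9/72 = 0.1250
purple: (18 − 36)²/36 = 324/36 = 9.0000
Sum = 15.375

15.375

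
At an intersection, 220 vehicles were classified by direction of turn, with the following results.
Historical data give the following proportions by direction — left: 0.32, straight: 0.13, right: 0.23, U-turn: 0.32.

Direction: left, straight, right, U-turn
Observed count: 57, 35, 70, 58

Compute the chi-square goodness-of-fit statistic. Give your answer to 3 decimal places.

Expected counts E_i = n·p_i: 220×0.32 = 70.4, 220×0.13 = 28.6, 220×0.23 = 50.6, 220×0.32 = 70.4.
cat           O        E   (O−E)²/E
left         57     70.4     2.5506
straight     35     28.6     1.4322
right        70     50.6     7.4379
U-turn       58     70.4     2.1841
Sum = 13.605

13.605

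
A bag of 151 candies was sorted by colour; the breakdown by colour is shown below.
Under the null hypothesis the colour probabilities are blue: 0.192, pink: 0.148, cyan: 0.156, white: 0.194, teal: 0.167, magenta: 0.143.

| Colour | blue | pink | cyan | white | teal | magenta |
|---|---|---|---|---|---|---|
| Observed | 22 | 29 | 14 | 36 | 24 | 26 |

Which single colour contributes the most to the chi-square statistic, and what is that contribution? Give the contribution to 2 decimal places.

Expected counts E_i = n·p_i: 151×0.192 = 28.992, 151×0.148 = 22.348, 151×0.156 = 23.556, 151×0.194 = 29.294, 151×0.167 = 25.217, 151×0.143 = 21.593.
cat          O        E   (O−E)²/E
blue        22   28.992      1.686
pink        29   22.348      1.980
cyan        14   23.556      3.877
white       36   29.294      1.535
teal        24   25.217      0.059
magenta     26   21.593      0.899
The largest term is for cyan: 3.88.

cyan, 3.88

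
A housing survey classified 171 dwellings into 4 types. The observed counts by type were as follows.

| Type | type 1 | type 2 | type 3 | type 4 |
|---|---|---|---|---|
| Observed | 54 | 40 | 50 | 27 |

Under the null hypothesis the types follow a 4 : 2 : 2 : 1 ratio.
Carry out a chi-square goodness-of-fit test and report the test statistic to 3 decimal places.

13.632

Ratio total = 9. Expected counts: 171×4/9 = 76, 171×2/9 = 38, 171×2/9 = 38, 171×1/9 = 19.
cat         O        E   (O−E)²/E
type 1     54       76     6.3684
type 2     40       38     0.1053
type 3     50       38     3.7895
type 4     27       19     3.3684
Sum = 13.632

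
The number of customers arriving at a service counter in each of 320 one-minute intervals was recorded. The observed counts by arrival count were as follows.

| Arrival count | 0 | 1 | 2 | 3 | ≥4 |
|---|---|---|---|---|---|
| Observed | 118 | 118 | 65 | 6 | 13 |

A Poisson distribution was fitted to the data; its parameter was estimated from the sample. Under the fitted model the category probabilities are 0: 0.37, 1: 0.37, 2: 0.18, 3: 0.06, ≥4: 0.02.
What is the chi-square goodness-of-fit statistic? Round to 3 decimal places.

Expected counts E_i = n·p_i: 320×0.37 = 118.4, 320×0.37 = 118.4, 320×0.18 = 57.6, 320×0.06 = 19.2, 320×0.02 = 6.4.
cat         O        E   (O−E)²/E
0         118    118.4     0.0014
1         118    118.4     0.0014
2          65     57.6     0.9507
3           6     19.2     9.0750
≥4         13      6.4     6.8063
Sum = 16.835

16.835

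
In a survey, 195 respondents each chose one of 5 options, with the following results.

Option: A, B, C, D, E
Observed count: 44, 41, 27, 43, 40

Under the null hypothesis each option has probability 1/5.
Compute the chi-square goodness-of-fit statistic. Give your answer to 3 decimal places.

4.872

Under H₀ each category has probability 1/5, so each expected count is 195/5 = 39.
cat         O        E   (O−E)²/E
A          44       39     0.6410
B          41       39     0.1026
C          27       39     3.6923
D          43       39     0.4103
E          40       39     0.0256
Sum = 4.872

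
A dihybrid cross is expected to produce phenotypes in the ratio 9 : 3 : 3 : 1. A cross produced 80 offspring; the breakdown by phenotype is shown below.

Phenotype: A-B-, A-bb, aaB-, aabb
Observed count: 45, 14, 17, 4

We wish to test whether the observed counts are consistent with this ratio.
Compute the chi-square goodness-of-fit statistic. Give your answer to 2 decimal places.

0.53

Ratio total = 16. Expected counts: 80×9/16 = 45, 80×3/16 = 15, 80×3/16 = 15, 80×1/16 = 5.
χ² = (45−45)²/45 + (14−15)²/15 + (17−15)²/15 + (4−5)²/5
   = 0.000 + 0.067 + 0.267 + 0.200
Sum = 0.53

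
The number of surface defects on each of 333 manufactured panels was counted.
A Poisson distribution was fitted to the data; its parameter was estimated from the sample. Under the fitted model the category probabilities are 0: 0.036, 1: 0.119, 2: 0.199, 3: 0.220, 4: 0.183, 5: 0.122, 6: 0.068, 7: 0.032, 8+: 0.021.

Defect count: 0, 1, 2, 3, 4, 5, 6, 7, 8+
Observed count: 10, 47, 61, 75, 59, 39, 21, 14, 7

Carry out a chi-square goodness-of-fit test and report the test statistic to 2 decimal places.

Expected counts E_i = n·p_i: 333×0.036 = 11.988, 333×0.119 = 39.627, 333×0.199 = 66.267, 333×0.220 = 73.26, 333×0.183 = 60.939, 333×0.122 = 40.626, 333×0.068 = 22.644, 333×0.032 = 10.656, 333×0.021 = 6.993.
cat         O        E   (O−E)²/E
0          10   11.988      0.330
1          47   39.627      1.372
2          61   66.267      0.419
3          75    73.26      0.041
4          59   60.939      0.062
5          39   40.626      0.065
6          21   22.644      0.119
7          14   10.656      1.049
8+          7    6.993      0.000
Sum = 3.46

3.46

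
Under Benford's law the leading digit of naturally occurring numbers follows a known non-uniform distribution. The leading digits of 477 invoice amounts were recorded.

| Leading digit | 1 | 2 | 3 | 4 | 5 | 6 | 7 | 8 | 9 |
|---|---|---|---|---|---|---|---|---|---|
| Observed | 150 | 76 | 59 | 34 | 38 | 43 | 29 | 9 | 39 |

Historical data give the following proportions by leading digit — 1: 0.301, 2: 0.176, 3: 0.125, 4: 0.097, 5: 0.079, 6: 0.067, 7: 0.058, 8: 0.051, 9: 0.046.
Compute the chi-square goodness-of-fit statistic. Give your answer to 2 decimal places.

Expected counts E_i = n·p_i: 477×0.301 = 143.577, 477×0.176 = 83.952, 477×0.125 = 59.625, 477×0.097 = 46.269, 477×0.079 = 37.683, 477×0.067 = 31.959, 477×0.058 = 27.666, 477×0.051 = 24.327, 477×0.046 = 21.942.
cat         O        E   (O−E)²/E
1         150  143.577      0.287
2          76   83.952      0.753
3          59   59.625      0.007
4          34   46.269      3.253
5          38   37.683      0.003
6          43   31.959      3.814
7          29   27.666      0.064
8           9   24.327      9.657
9          39   21.942     13.261
Sum = 31.10

31.10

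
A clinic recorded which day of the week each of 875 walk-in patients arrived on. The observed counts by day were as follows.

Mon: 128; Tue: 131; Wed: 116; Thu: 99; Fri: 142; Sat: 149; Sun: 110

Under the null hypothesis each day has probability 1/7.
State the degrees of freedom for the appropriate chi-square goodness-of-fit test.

There are k = 7 categories and no parameters were estimated from the data, so df = 7 − 1 = 6.

6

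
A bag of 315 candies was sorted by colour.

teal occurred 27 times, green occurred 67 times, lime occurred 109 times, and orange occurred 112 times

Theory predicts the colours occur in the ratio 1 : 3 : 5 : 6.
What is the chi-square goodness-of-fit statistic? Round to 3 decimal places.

Ratio total = 15. Expected counts: 315×1/15 = 21, 315×3/15 = 63, 315×5/15 = 105, 315×6/15 = 126.
χ² = (27−21)²/21 + (67−63)²/63 + (109−105)²/105 + (112−126)²/126
   = 1.7143 + 0.2540 + 0.1524 + 1.5556
Sum = 3.676

3.676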